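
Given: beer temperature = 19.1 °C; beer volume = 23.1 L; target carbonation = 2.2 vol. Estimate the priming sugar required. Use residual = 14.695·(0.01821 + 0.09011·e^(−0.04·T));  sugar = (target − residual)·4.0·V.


residual = 14.695·(0.01821 + 0.09011·e^(−0.04·19.1)) = 0.8844
sugar = (2.2 − 0.8844)·4.0·23.1

121.5622 g


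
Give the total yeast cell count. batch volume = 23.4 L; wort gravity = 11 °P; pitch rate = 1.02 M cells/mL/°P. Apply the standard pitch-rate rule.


cells (billions) = rate · V_L · °P
cells = 1.02 · 23.4 · 11

262.5480 billion cells


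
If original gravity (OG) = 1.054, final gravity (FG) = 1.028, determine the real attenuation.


AA = (OG−FG)/(OG−1)·100;  RA = AA·0.8192
AA = (1.054 − 1.028)/(1.054 − 1)·100 = 48.1481
RA = 48.1481·0.8192

39.4430 %


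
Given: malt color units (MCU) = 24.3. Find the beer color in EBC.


SRM = 1.4922·MCU^0.6859;  EBC = SRM·1.97
SRM = 1.4922·24.3^0.6859 = 13.3111
EBC = 13.3111·1.97

26.2229 EBC


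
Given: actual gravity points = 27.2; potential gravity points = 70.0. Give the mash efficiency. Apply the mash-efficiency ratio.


efficiency = actual / potential × 100
efficiency = 27.2 / 70.0 × 100

38.8571 %


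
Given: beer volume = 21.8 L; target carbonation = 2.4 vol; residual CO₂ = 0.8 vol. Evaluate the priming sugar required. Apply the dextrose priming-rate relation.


sugar = (target − residual)·4.0·V
sugar = (2.4 − 0.8)·4.0·21.8

139.5200 g


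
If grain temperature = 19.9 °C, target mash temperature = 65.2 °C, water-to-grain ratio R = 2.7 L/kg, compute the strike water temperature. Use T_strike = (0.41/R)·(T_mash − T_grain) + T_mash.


T_strike = (0.41/2.7)·(65.2 − 19.9) + 65.2

72.0789 °C


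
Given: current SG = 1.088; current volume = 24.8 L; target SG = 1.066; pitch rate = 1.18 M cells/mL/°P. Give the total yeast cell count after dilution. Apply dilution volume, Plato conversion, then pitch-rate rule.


V_w = V·((SG_c−1)/(SG_t−1)−1);  °P = 259 − 259/SG_t;  cells = rate·(V+V_w)·°P
V_w = 24.8·((1.088−1)/(1.066−1)−1) = 8.2667
V_final = 24.8 + 8.2667 = 33.0667
°P = 259 − 259/1.066 = 16.0356
cells = 1.18·33.0667·16.0356

625.6896 billion cells


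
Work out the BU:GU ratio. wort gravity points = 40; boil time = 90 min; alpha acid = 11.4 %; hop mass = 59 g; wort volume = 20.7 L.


U = 1.65·0.000125^(GP/1000)·(1−e^(−0.04t))/4.15;  IBU = (α/100)·m·U·1000/V;  BU:GU = IBU/GP
U = 1.65·0.000125^(40/1000)·(1−e^(−0.04·90))/4.15 = 0.2699
IBU = (11.4/100)·59·0.2699·1000/20.7 = 87.7136
BU:GU = 87.7136/40

2.1928


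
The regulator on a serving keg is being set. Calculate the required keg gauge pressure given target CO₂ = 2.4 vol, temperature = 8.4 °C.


psi = vols/(0.01821 + 0.09011·e^(−0.04·T)) − 14.695
psi = 2.4/(0.01821 + 0.09011·e^(−0.04·8.4)) − 14.695

14.3590 psi


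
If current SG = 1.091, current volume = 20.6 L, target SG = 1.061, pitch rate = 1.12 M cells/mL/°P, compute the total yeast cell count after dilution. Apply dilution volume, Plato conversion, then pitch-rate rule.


V_w = V·((SG_c−1)/(SG_t−1)−1);  °P = 259 − 259/SG_t;  cells = rate·(V+V_w)·°P
V_w = 20.6·((1.091−1)/(1.061−1)−1) = 10.1311
V_final = 20.6 + 10.1311 = 30.7311
°P = 259 − 259/1.061 = 14.8907
cells = 1.12·30.7311·14.8907

512.5202 billion cells


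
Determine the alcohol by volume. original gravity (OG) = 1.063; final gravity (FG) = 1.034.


ABV = (OG − FG) · 131.25
ABV = (1.063 − 1.034) · 131.25

3.8062 % ABV


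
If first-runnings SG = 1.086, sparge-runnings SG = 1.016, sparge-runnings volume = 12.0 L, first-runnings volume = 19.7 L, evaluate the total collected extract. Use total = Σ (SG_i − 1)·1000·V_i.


first = (1.086 − 1)·1000·19.7 = 1694.2000
sparge = (1.016 − 1)·1000·12.0 = 192.0000
total = 1694.2000 + 192.0000

1886.2000 gravity·L


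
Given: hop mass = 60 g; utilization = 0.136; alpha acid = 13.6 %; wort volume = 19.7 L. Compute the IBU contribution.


IBU = (α/100)·mass·U·1000 / V
IBU = (13.6/100)·60·0.136·1000 / 19.7

56.3330 IBU


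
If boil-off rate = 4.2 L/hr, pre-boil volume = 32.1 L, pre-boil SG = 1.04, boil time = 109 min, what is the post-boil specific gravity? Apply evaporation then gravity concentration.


V_post = V_pre − rate·(t/60);  SG_post = 1 + (SG_pre−1)·V_pre/V_post
V_post = 32.1 − 4.2·(109/60) = 24.4700
SG_post = 1 + (1.04 − 1)·32.1/24.4700

1.0525


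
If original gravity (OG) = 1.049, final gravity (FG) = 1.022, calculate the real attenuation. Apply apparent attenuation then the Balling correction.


AA = (OG−FG)/(OG−1)·100;  RA = AA·0.8192
AA = (1.049 − 1.022)/(1.049 − 1)·100 = 55.1020
RA = 55.1020·0.8192

45.1396 %


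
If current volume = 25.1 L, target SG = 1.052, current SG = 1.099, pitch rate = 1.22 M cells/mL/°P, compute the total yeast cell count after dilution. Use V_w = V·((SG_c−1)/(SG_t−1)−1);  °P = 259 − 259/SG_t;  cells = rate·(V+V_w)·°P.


V_w = 25.1·((1.099−1)/(1.052−1)−1) = 22.6865
V_final = 25.1 + 22.6865 = 47.7865
°P = 259 − 259/1.052 = 12.8023
cells = 1.22·47.7865·12.8023

746.3676 billion cells


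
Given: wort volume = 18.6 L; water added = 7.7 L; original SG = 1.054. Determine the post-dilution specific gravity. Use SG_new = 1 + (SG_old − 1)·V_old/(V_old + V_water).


pts = (1.054 − 1)·1000·18.6/(18.6 + 7.7) = 38.1901
SG_new = 1 + 38.1901/1000

1.0382


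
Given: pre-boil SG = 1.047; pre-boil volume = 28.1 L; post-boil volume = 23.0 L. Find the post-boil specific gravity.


SG_post = 1 + (SG_pre − 1)·V_pre/V_post
pts_pre = (1.047 − 1)·1000 = 47.0000
pts_post = 47.0000·28.1/23.0 = 57.4217
SG_post = 1 + 57.4217/1000

1.0574


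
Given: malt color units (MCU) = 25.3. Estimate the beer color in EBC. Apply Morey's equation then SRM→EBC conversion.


SRM = 1.4922·MCU^0.6859;  EBC = SRM·1.97
SRM = 1.4922·25.3^0.6859 = 13.6845
EBC = 13.6845·1.97

26.9584 EBC


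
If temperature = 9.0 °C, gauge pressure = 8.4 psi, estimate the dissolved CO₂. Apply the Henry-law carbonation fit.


vols = (P + 14.695)·(0.01821 + 0.09011·e^(−0.04·T))
vols = (8.4 + 14.695)·(0.01821 + 0.09011·e^(−0.04·9.0))

1.8725 volumes


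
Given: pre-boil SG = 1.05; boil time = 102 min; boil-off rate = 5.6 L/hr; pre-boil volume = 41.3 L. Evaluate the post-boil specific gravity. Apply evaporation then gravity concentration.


V_post = V_pre − rate·(t/60);  SG_post = 1 + (SG_pre−1)·V_pre/V_post
V_post = 41.3 − 5.6·(102/60) = 31.7800
SG_post = 1 + (1.05 − 1)·41.3/31.7800

1.0650


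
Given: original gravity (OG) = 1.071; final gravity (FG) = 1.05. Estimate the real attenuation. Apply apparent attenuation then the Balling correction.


AA = (OG−FG)/(OG−1)·100;  RA = AA·0.8192
AA = (1.071 − 1.05)/(1.071 − 1)·100 = 29.5775
RA = 29.5775·0.8192

24.2299 %


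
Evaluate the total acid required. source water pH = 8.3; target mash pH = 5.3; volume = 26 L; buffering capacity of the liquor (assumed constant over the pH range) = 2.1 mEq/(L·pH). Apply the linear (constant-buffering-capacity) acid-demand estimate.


acid = buffering capacity · (pH_source − pH_target) · V
acid = 2.1 · (8.3 − 5.3) · 26

163.8000 mEq


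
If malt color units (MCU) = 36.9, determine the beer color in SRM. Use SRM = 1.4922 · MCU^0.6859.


SRM = 1.4922 · 36.9^0.6859

17.7276 SRM


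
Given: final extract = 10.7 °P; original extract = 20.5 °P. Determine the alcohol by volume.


SG = 259/(259 − P);  ABV = (OG − FG)·131.25
OG = 259/(259 − 20.5) = 1.0860
FG = 259/(259 − 10.7) = 1.0431
ABV = (1.0860 − 1.0431)·131.25

5.6255 % ABV


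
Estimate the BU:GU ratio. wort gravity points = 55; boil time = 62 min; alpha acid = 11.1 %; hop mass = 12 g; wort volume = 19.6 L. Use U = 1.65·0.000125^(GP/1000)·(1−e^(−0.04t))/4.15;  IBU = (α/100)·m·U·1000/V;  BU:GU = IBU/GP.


U = 1.65·0.000125^(55/1000)·(1−e^(−0.04·62))/4.15 = 0.2222
IBU = (11.1/100)·12·0.2222·1000/19.6 = 15.1019
BU:GU = 15.1019/55

0.2746


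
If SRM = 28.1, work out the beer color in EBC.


EBC = SRM · 1.97
EBC = 28.1 · 1.97

55.3570 EBC


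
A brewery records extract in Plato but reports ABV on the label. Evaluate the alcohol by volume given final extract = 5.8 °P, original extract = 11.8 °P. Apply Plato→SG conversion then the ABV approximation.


SG = 259/(259 − P);  ABV = (OG − FG)·131.25
OG = 259/(259 − 11.8) = 1.0477
FG = 259/(259 − 5.8) = 1.0229
ABV = (1.0477 − 1.0229)·131.25

3.2587 % ABV


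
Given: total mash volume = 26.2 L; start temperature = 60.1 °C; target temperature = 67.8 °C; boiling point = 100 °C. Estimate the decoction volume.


V_dec = V_total·(T_target − T_start)/(T_boil − T_start)
V_dec = 26.2·(67.8 − 60.1)/(100 − 60.1)

5.0561 L


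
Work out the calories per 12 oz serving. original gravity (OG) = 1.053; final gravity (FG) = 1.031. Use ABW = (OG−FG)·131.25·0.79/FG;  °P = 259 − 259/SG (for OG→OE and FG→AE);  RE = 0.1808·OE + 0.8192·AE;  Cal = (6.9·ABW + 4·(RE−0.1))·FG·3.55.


ABW = (1.053 − 1.031)·131.25·0.79/1.031 = 2.2125
OE = 259 − 259/1.053 = 13.0361 °P
AE = 259 − 259/1.031 = 7.7876 °P
RE = 0.1808·13.0361 + 0.8192·7.7876 = 8.7365 °P
Cal = (6.9·2.2125 + 4·(8.7365−0.1))·1.031·3.55

182.3165 kcal


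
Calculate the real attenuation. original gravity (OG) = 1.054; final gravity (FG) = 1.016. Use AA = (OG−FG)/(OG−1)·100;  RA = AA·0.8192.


AA = (1.054 − 1.016)/(1.054 − 1)·100 = 70.3704
RA = 70.3704·0.8192

57.6474 %


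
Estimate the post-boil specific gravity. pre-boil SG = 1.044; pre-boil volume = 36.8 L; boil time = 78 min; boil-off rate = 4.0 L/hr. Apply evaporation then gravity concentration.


V_post = V_pre − rate·(t/60);  SG_post = 1 + (SG_pre−1)·V_pre/V_post
V_post = 36.8 − 4.0·(78/60) = 31.6000
SG_post = 1 + (1.044 − 1)·36.8/31.6000

1.0512


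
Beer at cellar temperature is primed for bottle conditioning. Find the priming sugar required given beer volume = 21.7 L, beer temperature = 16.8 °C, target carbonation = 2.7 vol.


residual = 14.695·(0.01821 + 0.09011·e^(−0.04·T));  sugar = (target − residual)·4.0·V
residual = 14.695·(0.01821 + 0.09011·e^(−0.04·16.8)) = 0.9438
sugar = (2.7 − 0.9438)·4.0·21.7

152.4356 g


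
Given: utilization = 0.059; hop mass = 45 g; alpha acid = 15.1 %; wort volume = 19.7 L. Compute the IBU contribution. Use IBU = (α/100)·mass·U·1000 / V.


IBU = (15.1/100)·45·0.059·1000 / 19.7

20.3505 IBU


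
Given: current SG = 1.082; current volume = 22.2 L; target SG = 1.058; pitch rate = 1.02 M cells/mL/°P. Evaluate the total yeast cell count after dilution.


V_w = V·((SG_c−1)/(SG_t−1)−1);  °P = 259 − 259/SG_t;  cells = rate·(V+V_w)·°P
V_w = 22.2·((1.082−1)/(1.058−1)−1) = 9.1862
V_final = 22.2 + 9.1862 = 31.3862
°P = 259 − 259/1.058 = 14.1985
cells = 1.02·31.3862·14.1985

454.5494 billion cells


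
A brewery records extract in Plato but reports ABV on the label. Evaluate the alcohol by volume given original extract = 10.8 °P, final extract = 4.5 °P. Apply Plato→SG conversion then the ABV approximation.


SG = 259/(259 − P);  ABV = (OG − FG)·131.25
OG = 259/(259 − 10.8) = 1.0435
FG = 259/(259 − 4.5) = 1.0177
ABV = (1.0435 − 1.0177)·131.25

3.3904 % ABV


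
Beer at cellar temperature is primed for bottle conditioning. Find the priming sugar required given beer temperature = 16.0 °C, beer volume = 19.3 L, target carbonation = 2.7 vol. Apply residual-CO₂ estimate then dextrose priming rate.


residual = 14.695·(0.01821 + 0.09011·e^(−0.04·T));  sugar = (target − residual)·4.0·V
residual = 14.695·(0.01821 + 0.09011·e^(−0.04·16.0)) = 0.9658
sugar = (2.7 − 0.9658)·4.0·19.3

133.8788 g


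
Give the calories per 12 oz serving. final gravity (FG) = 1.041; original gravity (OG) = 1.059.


ABW = (OG−FG)·131.25·0.79/FG;  °P = 259 − 259/SG (for OG→OE and FG→AE);  RE = 0.1808·OE + 0.8192·AE;  Cal = (6.9·ABW + 4·(RE−0.1))·FG·3.55
ABW = (1.059 − 1.041)·131.25·0.79/1.041 = 1.7929
OE = 259 − 259/1.059 = 14.4297 °P
AE = 259 − 259/1.041 = 10.2008 °P
RE = 0.1808·14.4297 + 0.8192·10.2008 = 10.9654 °P
Cal = (6.9·1.7929 + 4·(10.9654−0.1))·1.041·3.55

206.3306 kcal


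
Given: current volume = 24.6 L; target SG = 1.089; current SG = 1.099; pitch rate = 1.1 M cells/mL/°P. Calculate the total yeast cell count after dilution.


V_w = V·((SG_c−1)/(SG_t−1)−1);  °P = 259 − 259/SG_t;  cells = rate·(V+V_w)·°P
V_w = 24.6·((1.099−1)/(1.089−1)−1) = 2.7640
V_final = 24.6 + 2.7640 = 27.3640
°P = 259 − 259/1.089 = 21.1671
cells = 1.1·27.3640·21.1671

637.1400 billion cells


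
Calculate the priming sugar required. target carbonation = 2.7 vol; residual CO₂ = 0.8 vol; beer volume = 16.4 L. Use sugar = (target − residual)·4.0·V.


sugar = (2.7 − 0.8)·4.0·16.4

124.6400 g


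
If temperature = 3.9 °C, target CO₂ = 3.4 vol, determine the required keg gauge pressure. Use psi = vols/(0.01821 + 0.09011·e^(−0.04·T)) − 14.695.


psi = 3.4/(0.01821 + 0.09011·e^(−0.04·3.9)) − 14.695

20.9801 psi


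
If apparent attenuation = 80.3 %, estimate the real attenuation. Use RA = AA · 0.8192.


RA = 80.3 · 0.8192

65.7818 %


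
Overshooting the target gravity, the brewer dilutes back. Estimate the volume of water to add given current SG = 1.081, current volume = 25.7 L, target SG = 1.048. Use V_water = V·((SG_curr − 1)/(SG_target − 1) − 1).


V_water = 25.7·((1.081 − 1)/(1.048 − 1) − 1)

17.6687 L


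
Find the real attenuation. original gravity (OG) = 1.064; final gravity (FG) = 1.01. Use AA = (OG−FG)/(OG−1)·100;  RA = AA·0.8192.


AA = (1.064 − 1.01)/(1.064 − 1)·100 = 84.3750
RA = 84.3750·0.8192

69.1200 %


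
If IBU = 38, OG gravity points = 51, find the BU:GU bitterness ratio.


BU:GU = IBU / OG_points
BU:GU = 38 / 51

0.7451


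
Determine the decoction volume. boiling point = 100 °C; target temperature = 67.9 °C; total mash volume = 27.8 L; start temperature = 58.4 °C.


V_dec = V_total·(T_target − T_start)/(T_boil − T_start)
V_dec = 27.8·(67.9 − 58.4)/(100 − 58.4)

6.3486 L


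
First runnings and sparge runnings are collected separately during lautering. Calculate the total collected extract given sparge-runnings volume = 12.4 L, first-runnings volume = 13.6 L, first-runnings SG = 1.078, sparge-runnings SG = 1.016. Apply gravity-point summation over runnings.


total = Σ (SG_i − 1)·1000·V_i
first = (1.078 − 1)·1000·13.6 = 1060.8000
sparge = (1.016 − 1)·1000·12.4 = 198.4000
total = 1060.8000 + 198.4000

1259.2000 gravity·L


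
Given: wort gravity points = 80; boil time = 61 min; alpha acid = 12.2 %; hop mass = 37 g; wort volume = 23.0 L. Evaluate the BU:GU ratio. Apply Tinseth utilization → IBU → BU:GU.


U = 1.65·0.000125^(GP/1000)·(1−e^(−0.04t))/4.15;  IBU = (α/100)·m·U·1000/V;  BU:GU = IBU/GP
U = 1.65·0.000125^(80/1000)·(1−e^(−0.04·61))/4.15 = 0.1768
IBU = (12.2/100)·37·0.1768·1000/23.0 = 34.7070
BU:GU = 34.7070/80

0.4338


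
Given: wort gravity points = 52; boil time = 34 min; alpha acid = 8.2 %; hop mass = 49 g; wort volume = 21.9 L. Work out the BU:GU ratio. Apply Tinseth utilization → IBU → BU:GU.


U = 1.65·0.000125^(GP/1000)·(1−e^(−0.04t))/4.15;  IBU = (α/100)·m·U·1000/V;  BU:GU = IBU/GP
U = 1.65·0.000125^(52/1000)·(1−e^(−0.04·34))/4.15 = 0.1852
IBU = (8.2/100)·49·0.1852·1000/21.9 = 33.9804
BU:GU = 33.9804/52

0.6535


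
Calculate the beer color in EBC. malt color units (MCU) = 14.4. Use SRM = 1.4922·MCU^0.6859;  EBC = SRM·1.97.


SRM = 1.4922·14.4^0.6859 = 9.2971
EBC = 9.2971·1.97

18.3153 EBC


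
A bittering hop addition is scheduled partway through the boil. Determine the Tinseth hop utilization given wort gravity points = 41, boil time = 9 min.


U = 1.65·0.000125^(GP/1000) · (1 − e^(−0.04·t))/4.15
bigness = 1.65·0.000125^(41/1000) = 1.1415
boil_factor = (1 − e^(−0.04·9))/4.15 = 0.0728
U = 1.1415 · 0.0728

0.0832


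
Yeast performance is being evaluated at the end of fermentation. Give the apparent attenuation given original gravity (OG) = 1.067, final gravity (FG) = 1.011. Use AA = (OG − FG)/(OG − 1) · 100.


AA = (1.067 − 1.011)/(1.067 − 1) · 100

83.5821 %


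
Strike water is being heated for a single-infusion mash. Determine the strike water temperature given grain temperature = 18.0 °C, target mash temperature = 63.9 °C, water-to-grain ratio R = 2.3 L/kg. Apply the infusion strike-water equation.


T_strike = (0.41/R)·(T_mash − T_grain) + T_mash
T_strike = (0.41/2.3)·(63.9 − 18.0) + 63.9

72.0822 °C


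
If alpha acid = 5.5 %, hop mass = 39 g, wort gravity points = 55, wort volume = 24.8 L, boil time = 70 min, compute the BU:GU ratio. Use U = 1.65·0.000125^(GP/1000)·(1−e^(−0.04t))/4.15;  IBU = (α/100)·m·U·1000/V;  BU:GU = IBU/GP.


U = 1.65·0.000125^(55/1000)·(1−e^(−0.04·70))/4.15 = 0.2278
IBU = (5.5/100)·39·0.2278·1000/24.8 = 19.7013
BU:GU = 19.7013/55

0.3582


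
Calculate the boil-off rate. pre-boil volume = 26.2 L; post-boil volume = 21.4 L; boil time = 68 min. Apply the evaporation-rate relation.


rate = (V_pre − V_post) / (t_min/60)
rate = (26.2 − 21.4) / (68/60)

4.2353 L/hr


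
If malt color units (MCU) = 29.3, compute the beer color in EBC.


SRM = 1.4922·MCU^0.6859;  EBC = SRM·1.97
SRM = 1.4922·29.3^0.6859 = 15.1339
EBC = 15.1339·1.97

29.8138 EBC


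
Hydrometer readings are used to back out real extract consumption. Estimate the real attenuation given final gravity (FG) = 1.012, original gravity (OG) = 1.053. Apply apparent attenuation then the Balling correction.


AA = (OG−FG)/(OG−1)·100;  RA = AA·0.8192
AA = (1.053 − 1.012)/(1.053 − 1)·100 = 77.3585
RA = 77.3585·0.8192

63.3721 %


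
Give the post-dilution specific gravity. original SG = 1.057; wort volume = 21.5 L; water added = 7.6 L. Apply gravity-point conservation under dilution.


SG_new = 1 + (SG_old − 1)·V_old/(V_old + V_water)
pts = (1.057 − 1)·1000·21.5/(21.5 + 7.6) = 42.1134
SG_new = 1 + 42.1134/1000

1.0421


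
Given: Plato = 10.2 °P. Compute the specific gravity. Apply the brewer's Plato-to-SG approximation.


SG = 259/(259 − P)
SG = 259/(259 − 10.2)

1.0410


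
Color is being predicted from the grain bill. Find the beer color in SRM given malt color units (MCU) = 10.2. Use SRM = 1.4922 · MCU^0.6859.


SRM = 1.4922 · 10.2^0.6859

7.3388 SRM


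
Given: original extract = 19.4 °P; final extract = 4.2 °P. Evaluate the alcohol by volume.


SG = 259/(259 − P);  ABV = (OG − FG)·131.25
OG = 259/(259 − 19.4) = 1.0810
FG = 259/(259 − 4.2) = 1.0165
ABV = (1.0810 − 1.0165)·131.25

8.4636 % ABV


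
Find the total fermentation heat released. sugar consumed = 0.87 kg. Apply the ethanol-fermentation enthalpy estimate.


Q = m_sugar · 590 kJ/kg
Q = 0.87 · 590

513.3000 kJ


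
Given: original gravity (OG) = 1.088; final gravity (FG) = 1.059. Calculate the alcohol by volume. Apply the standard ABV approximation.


ABV = (OG − FG) · 131.25
ABV = (1.088 − 1.059) · 131.25

3.8063 % ABV


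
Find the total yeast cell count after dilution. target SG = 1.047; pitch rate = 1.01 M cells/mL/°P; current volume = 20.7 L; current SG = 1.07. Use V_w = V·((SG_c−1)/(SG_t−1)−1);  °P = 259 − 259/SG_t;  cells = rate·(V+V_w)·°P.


V_w = 20.7·((1.07−1)/(1.047−1)−1) = 10.1298
V_final = 20.7 + 10.1298 = 30.8298
°P = 259 − 259/1.047 = 11.6266
cells = 1.01·30.8298·11.6266

362.0286 billion cells


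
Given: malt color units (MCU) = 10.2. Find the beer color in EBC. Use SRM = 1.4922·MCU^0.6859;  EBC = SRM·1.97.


SRM = 1.4922·10.2^0.6859 = 7.3388
EBC = 7.3388·1.97

14.4575 EBC


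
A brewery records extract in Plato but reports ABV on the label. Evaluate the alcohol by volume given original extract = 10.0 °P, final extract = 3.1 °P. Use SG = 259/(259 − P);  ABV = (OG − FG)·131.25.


OG = 259/(259 − 10.0) = 1.0402
FG = 259/(259 − 3.1) = 1.0121
ABV = (1.0402 − 1.0121)·131.25

3.6811 % ABV


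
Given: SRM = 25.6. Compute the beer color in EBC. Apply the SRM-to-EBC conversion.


EBC = SRM · 1.97
EBC = 25.6 · 1.97

50.4320 EBC


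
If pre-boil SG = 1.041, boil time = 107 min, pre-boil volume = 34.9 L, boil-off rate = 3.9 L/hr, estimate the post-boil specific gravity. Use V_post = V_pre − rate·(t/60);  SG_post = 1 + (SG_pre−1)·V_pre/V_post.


V_post = 34.9 − 3.9·(107/60) = 27.9450
SG_post = 1 + (1.041 − 1)·34.9/27.9450

1.0512


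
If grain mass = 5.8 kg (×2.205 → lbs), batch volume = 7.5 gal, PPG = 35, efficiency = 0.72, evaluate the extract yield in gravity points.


points = lbs × PPG × eff / vol
lbs = 5.8 × 2.205 = 12.7890
points = 12.7890 × 35 × 0.72 / 7.5

42.9710 points


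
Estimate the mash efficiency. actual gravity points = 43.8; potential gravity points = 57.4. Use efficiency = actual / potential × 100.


efficiency = 43.8 / 57.4 × 100

76.3066 %


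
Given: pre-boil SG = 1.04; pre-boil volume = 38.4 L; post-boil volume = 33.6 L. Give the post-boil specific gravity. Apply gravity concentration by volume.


SG_post = 1 + (SG_pre − 1)·V_pre/V_post
pts_pre = (1.04 − 1)·1000 = 40.0000
pts_post = 40.0000·38.4/33.6 = 45.7143
SG_post = 1 + 45.7143/1000

1.0457


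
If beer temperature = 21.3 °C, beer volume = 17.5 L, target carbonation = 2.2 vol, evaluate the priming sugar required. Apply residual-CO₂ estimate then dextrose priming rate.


residual = 14.695·(0.01821 + 0.09011·e^(−0.04·T));  sugar = (target − residual)·4.0·V
residual = 14.695·(0.01821 + 0.09011·e^(−0.04·21.3)) = 0.8324
sugar = (2.2 − 0.8324)·4.0·17.5

95.7296 g


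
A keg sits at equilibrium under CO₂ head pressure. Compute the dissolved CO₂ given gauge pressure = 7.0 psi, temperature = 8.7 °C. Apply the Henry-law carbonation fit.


vols = (P + 14.695)·(0.01821 + 0.09011·e^(−0.04·T))
vols = (7.0 + 14.695)·(0.01821 + 0.09011·e^(−0.04·8.7))

1.7754 volumes


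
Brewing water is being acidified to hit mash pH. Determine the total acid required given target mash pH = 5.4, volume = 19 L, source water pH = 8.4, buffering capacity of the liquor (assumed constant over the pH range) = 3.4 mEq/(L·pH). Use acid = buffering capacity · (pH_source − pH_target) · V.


acid = 3.4 · (8.4 − 5.4) · 19

193.8000 mEq


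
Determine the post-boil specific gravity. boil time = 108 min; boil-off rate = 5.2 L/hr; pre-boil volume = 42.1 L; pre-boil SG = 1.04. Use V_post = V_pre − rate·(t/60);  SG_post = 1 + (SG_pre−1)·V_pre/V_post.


V_post = 42.1 − 5.2·(108/60) = 32.7400
SG_post = 1 + (1.04 − 1)·42.1/32.7400

1.0514


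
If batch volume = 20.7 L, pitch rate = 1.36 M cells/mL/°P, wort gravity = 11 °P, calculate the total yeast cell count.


cells (billions) = rate · V_L · °P
cells = 1.36 · 20.7 · 11

309.6720 billion cells


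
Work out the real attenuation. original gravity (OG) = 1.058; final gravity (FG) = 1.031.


AA = (OG−FG)/(OG−1)·100;  RA = AA·0.8192
AA = (1.058 − 1.031)/(1.058 − 1)·100 = 46.5517
RA = 46.5517·0.8192

38.1352 %


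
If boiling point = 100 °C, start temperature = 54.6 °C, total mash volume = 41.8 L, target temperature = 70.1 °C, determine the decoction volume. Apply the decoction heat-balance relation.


V_dec = V_total·(T_target − T_start)/(T_boil − T_start)
V_dec = 41.8·(70.1 − 54.6)/(100 − 54.6)

14.2709 L


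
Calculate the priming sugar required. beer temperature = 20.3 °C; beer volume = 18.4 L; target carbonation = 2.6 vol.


residual = 14.695·(0.01821 + 0.09011·e^(−0.04·T));  sugar = (target − residual)·4.0·V
residual = 14.695·(0.01821 + 0.09011·e^(−0.04·20.3)) = 0.8555
sugar = (2.6 − 0.8555)·4.0·18.4

128.3963 g


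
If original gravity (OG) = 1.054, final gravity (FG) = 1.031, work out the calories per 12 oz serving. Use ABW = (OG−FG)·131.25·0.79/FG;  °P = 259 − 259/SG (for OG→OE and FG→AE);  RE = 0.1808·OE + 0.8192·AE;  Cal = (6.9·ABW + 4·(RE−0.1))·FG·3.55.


ABW = (1.054 − 1.031)·131.25·0.79/1.031 = 2.3131
OE = 259 − 259/1.054 = 13.2694 °P
AE = 259 − 259/1.031 = 7.7876 °P
RE = 0.1808·13.2694 + 0.8192·7.7876 = 8.7787 °P
Cal = (6.9·2.3131 + 4·(8.7787−0.1))·1.031·3.55

185.4740 kcal


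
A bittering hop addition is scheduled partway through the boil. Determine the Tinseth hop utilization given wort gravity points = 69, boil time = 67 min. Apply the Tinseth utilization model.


U = 1.65·0.000125^(GP/1000) · (1 − e^(−0.04·t))/4.15
bigness = 1.65·0.000125^(69/1000) = 0.8875
boil_factor = (1 − e^(−0.04·67))/4.15 = 0.2244
U = 0.8875 · 0.2244

0.1992


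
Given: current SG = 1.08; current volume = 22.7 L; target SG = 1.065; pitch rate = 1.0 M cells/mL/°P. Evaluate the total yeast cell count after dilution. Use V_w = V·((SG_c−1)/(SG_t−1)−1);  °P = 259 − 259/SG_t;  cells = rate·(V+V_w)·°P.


V_w = 22.7·((1.08−1)/(1.065−1)−1) = 5.2385
V_final = 22.7 + 5.2385 = 27.9385
°P = 259 − 259/1.065 = 15.8075
cells = 1.0·27.9385·15.8075

441.6376 billion cells


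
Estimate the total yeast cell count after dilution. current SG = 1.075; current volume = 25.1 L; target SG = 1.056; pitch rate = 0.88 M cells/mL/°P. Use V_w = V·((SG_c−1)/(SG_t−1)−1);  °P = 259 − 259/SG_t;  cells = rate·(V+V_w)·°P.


V_w = 25.1·((1.075−1)/(1.056−1)−1) = 8.5161
V_final = 25.1 + 8.5161 = 33.6161
°P = 259 − 259/1.056 = 13.7348
cells = 0.88·33.6161·13.7348

406.3062 billion cells


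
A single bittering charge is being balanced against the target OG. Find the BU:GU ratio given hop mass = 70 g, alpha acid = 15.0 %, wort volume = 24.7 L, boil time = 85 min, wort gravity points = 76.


U = 1.65·0.000125^(GP/1000)·(1−e^(−0.04t))/4.15;  IBU = (α/100)·m·U·1000/V;  BU:GU = IBU/GP
U = 1.65·0.000125^(76/1000)·(1−e^(−0.04·85))/4.15 = 0.1941
IBU = (15.0/100)·70·0.1941·1000/24.7 = 82.5187
BU:GU = 82.5187/76

1.0858


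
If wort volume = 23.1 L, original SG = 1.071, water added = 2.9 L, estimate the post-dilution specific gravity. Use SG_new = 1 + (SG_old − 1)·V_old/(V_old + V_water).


pts = (1.071 − 1)·1000·23.1/(23.1 + 2.9) = 63.0808
SG_new = 1 + 63.0808/1000

1.0631


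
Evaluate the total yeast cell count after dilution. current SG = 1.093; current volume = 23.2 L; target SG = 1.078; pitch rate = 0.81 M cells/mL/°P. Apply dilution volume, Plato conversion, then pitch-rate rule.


V_w = V·((SG_c−1)/(SG_t−1)−1);  °P = 259 − 259/SG_t;  cells = rate·(V+V_w)·°P
V_w = 23.2·((1.093−1)/(1.078−1)−1) = 4.4615
V_final = 23.2 + 4.4615 = 27.6615
°P = 259 − 259/1.078 = 18.7403
cells = 0.81·27.6615·18.7403

419.8914 billion cells


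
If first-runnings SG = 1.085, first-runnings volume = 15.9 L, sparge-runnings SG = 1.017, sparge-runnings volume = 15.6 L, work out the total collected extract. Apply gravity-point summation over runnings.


total = Σ (SG_i − 1)·1000·V_i
first = (1.085 − 1)·1000·15.9 = 1351.5000
sparge = (1.017 − 1)·1000·15.6 = 265.2000
total = 1351.5000 + 265.2000

1616.7000 gravity·L


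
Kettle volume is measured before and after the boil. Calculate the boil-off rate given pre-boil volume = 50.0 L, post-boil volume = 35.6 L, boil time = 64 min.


rate = (V_pre − V_post) / (t_min/60)
rate = (50.0 − 35.6) / (64/60)

13.5000 L/hr


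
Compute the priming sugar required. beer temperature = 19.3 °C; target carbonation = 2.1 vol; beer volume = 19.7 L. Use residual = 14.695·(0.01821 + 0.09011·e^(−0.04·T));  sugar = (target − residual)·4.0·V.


residual = 14.695·(0.01821 + 0.09011·e^(−0.04·19.3)) = 0.8795
sugar = (2.1 − 0.8795)·4.0·19.7

96.1772 g


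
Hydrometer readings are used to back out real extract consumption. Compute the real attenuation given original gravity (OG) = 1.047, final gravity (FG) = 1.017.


AA = (OG−FG)/(OG−1)·100;  RA = AA·0.8192
AA = (1.047 − 1.017)/(1.047 − 1)·100 = 63.8298
RA = 63.8298·0.8192

52.2894 %


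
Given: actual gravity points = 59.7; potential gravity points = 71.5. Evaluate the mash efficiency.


efficiency = actual / potential × 100
efficiency = 59.7 / 71.5 × 100

83.4965 %


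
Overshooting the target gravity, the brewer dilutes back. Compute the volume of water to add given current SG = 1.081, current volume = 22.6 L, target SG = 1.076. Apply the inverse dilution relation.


V_water = V·((SG_curr − 1)/(SG_target − 1) − 1)
V_water = 22.6·((1.081 − 1)/(1.076 − 1) − 1)

1.4868 L


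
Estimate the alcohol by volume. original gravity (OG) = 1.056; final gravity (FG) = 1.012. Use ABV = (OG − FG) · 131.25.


ABV = (1.056 − 1.012) · 131.25

5.7750 % ABV


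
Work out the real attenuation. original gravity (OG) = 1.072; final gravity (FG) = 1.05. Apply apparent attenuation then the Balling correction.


AA = (OG−FG)/(OG−1)·100;  RA = AA·0.8192
AA = (1.072 − 1.05)/(1.072 − 1)·100 = 30.5556
RA = 30.5556·0.8192

25.0311 %


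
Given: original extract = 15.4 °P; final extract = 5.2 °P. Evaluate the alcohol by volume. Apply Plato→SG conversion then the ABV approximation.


SG = 259/(259 − P);  ABV = (OG − FG)·131.25
OG = 259/(259 − 15.4) = 1.0632
FG = 259/(259 − 5.2) = 1.0205
ABV = (1.0632 − 1.0205)·131.25

5.6083 % ABV


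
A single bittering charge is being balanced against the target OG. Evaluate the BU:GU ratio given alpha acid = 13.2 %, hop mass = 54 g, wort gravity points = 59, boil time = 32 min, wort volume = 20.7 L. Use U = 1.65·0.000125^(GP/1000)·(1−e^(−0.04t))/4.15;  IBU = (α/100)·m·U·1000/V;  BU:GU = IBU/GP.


U = 1.65·0.000125^(59/1000)·(1−e^(−0.04·32))/4.15 = 0.1689
IBU = (13.2/100)·54·0.1689·1000/20.7 = 58.1655
BU:GU = 58.1655/59

0.9859


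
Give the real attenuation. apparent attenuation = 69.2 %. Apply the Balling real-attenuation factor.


RA = AA · 0.8192
RA = 69.2 · 0.8192

56.6886 %


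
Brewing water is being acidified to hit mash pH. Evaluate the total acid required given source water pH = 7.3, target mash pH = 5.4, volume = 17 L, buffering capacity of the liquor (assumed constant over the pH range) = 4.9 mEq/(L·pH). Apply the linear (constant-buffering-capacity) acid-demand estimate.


acid = buffering capacity · (pH_source − pH_target) · V
acid = 4.9 · (7.3 − 5.4) · 17

158.2700 mEq


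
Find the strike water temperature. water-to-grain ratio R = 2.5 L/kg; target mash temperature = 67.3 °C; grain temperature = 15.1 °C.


T_strike = (0.41/R)·(T_mash − T_grain) + T_mash
T_strike = (0.41/2.5)·(67.3 − 15.1) + 67.3

75.8608 °C


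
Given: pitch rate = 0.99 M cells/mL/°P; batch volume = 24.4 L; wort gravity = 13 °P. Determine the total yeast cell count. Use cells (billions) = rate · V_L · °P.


cells = 0.99 · 24.4 · 13

314.0280 billion cells


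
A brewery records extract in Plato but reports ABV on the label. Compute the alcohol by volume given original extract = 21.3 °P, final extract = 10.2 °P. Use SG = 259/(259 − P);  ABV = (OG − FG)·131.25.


OG = 259/(259 − 21.3) = 1.0896
FG = 259/(259 − 10.2) = 1.0410
ABV = (1.0896 − 1.0410)·131.25

6.3803 % ABV


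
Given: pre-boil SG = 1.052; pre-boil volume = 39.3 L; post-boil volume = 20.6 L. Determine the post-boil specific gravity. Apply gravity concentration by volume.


SG_post = 1 + (SG_pre − 1)·V_pre/V_post
pts_pre = (1.052 − 1)·1000 = 52.0000
pts_post = 52.0000·39.3/20.6 = 99.2039
SG_post = 1 + 99.2039/1000

1.0992


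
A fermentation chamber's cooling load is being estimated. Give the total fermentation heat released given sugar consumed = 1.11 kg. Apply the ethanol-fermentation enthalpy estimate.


Q = m_sugar · 590 kJ/kg
Q = 1.11 · 590

654.9000 kJ


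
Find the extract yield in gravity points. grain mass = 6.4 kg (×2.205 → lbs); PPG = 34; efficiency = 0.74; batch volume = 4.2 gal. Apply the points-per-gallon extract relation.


points = lbs × PPG × eff / vol
lbs = 6.4 × 2.205 = 14.1120
points = 14.1120 × 34 × 0.74 / 4.2

84.5376 points


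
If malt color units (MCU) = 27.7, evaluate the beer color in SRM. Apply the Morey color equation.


SRM = 1.4922 · MCU^0.6859
SRM = 1.4922 · 27.7^0.6859

14.5621 SRM


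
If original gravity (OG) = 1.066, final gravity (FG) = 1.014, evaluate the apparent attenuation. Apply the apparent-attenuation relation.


AA = (OG − FG)/(OG − 1) · 100
AA = (1.066 − 1.014)/(1.066 − 1) · 100

78.7879 %


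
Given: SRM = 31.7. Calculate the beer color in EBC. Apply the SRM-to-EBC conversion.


EBC = SRM · 1.97
EBC = 31.7 · 1.97

62.4490 EBC


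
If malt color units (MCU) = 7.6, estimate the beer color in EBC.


SRM = 1.4922·MCU^0.6859;  EBC = SRM·1.97
SRM = 1.4922·7.6^0.6859 = 5.9976
EBC = 5.9976·1.97

11.8153 EBC


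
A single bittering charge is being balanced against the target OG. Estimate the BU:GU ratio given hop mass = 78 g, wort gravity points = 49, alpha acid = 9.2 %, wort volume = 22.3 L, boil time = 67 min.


U = 1.65·0.000125^(GP/1000)·(1−e^(−0.04t))/4.15;  IBU = (α/100)·m·U·1000/V;  BU:GU = IBU/GP
U = 1.65·0.000125^(49/1000)·(1−e^(−0.04·67))/4.15 = 0.2384
IBU = (9.2/100)·78·0.2384·1000/22.3 = 76.7212
BU:GU = 76.7212/49

1.5657


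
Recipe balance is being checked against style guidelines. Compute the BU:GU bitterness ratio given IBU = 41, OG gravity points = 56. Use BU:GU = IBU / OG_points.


BU:GU = 41 / 56

0.7321


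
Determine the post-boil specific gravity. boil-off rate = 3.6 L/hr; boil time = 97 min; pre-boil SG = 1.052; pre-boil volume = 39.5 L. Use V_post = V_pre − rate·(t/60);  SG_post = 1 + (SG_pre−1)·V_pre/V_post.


V_post = 39.5 − 3.6·(97/60) = 33.6800
SG_post = 1 + (1.052 − 1)·39.5/33.6800

1.0610


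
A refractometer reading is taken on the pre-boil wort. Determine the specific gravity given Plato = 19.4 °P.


SG = 259/(259 − P)
SG = 259/(259 − 19.4)

1.0810


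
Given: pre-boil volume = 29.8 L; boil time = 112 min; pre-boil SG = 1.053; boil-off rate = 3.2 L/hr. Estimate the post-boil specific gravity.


V_post = V_pre − rate·(t/60);  SG_post = 1 + (SG_pre−1)·V_pre/V_post
V_post = 29.8 − 3.2·(112/60) = 23.8267
SG_post = 1 + (1.053 − 1)·29.8/23.8267

1.0663


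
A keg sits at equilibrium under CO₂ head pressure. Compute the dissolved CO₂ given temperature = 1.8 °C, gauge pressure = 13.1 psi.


vols = (P + 14.695)·(0.01821 + 0.09011·e^(−0.04·T))
vols = (13.1 + 14.695)·(0.01821 + 0.09011·e^(−0.04·1.8))

2.8368 volumes


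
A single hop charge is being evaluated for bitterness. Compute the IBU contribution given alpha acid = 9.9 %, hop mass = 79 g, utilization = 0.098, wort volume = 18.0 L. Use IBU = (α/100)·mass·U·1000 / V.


IBU = (9.9/100)·79·0.098·1000 / 18.0

42.5810 IBU


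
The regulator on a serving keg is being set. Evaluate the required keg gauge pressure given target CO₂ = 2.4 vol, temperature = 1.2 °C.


psi = vols/(0.01821 + 0.09011·e^(−0.04·T)) − 14.695
psi = 2.4/(0.01821 + 0.09011·e^(−0.04·1.2)) − 14.695

8.3604 psi


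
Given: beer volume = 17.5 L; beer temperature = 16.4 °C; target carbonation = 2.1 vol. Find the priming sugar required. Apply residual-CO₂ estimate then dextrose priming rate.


residual = 14.695·(0.01821 + 0.09011·e^(−0.04·T));  sugar = (target − residual)·4.0·V
residual = 14.695·(0.01821 + 0.09011·e^(−0.04·16.4)) = 0.9547
sugar = (2.1 − 0.9547)·4.0·17.5

80.1685 g


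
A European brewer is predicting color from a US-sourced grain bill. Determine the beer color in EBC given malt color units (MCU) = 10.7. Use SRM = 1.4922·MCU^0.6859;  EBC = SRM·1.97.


SRM = 1.4922·10.7^0.6859 = 7.5837
EBC = 7.5837·1.97

14.9399 EBC


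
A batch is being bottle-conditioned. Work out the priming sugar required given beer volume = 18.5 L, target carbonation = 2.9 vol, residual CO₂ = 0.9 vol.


sugar = (target − residual)·4.0·V
sugar = (2.9 − 0.9)·4.0·18.5

148.0000 g


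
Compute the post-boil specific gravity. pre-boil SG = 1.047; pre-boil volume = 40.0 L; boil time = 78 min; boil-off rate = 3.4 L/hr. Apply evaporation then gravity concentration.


V_post = V_pre − rate·(t/60);  SG_post = 1 + (SG_pre−1)·V_pre/V_post
V_post = 40.0 − 3.4·(78/60) = 35.5800
SG_post = 1 + (1.047 − 1)·40.0/35.5800

1.0528


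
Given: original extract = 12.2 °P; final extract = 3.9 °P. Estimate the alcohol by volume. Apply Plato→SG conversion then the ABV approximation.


SG = 259/(259 − P);  ABV = (OG − FG)·131.25
OG = 259/(259 − 12.2) = 1.0494
FG = 259/(259 − 3.9) = 1.0153
ABV = (1.0494 − 1.0153)·131.25

4.4815 % ABV


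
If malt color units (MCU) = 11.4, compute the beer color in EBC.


SRM = 1.4922·MCU^0.6859;  EBC = SRM·1.97
SRM = 1.4922·11.4^0.6859 = 7.9206
EBC = 7.9206·1.97

15.6036 EBC


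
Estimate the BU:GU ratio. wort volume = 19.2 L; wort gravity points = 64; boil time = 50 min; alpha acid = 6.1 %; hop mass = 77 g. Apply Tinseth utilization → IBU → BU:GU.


U = 1.65·0.000125^(GP/1000)·(1−e^(−0.04t))/4.15;  IBU = (α/100)·m·U·1000/V;  BU:GU = IBU/GP
U = 1.65·0.000125^(64/1000)·(1−e^(−0.04·50))/4.15 = 0.1934
IBU = (6.1/100)·77·0.1934·1000/19.2 = 47.3157
BU:GU = 47.3157/64

0.7393


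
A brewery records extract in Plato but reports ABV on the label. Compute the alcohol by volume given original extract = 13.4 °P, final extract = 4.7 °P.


SG = 259/(259 − P);  ABV = (OG − FG)·131.25
OG = 259/(259 − 13.4) = 1.0546
FG = 259/(259 − 4.7) = 1.0185
ABV = (1.0546 − 1.0185)·131.25

4.7353 % ABV


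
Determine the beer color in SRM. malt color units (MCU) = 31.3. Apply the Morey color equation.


SRM = 1.4922 · MCU^0.6859
SRM = 1.4922 · 31.3^0.6859

15.8351 SRM


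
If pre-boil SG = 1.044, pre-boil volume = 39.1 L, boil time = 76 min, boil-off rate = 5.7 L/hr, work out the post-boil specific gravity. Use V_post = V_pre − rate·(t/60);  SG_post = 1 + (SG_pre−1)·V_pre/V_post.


V_post = 39.1 − 5.7·(76/60) = 31.8800
SG_post = 1 + (1.044 − 1)·39.1/31.8800

1.0540


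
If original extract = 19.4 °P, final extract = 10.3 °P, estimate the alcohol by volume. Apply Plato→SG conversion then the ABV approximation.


SG = 259/(259 − P);  ABV = (OG − FG)·131.25
OG = 259/(259 − 19.4) = 1.0810
FG = 259/(259 − 10.3) = 1.0414
ABV = (1.0810 − 1.0414)·131.25

5.1913 % ABV


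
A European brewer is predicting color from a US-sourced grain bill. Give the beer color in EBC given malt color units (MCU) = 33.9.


SRM = 1.4922·MCU^0.6859;  EBC = SRM·1.97
SRM = 1.4922·33.9^0.6859 = 16.7260
EBC = 16.7260·1.97

32.9501 EBC


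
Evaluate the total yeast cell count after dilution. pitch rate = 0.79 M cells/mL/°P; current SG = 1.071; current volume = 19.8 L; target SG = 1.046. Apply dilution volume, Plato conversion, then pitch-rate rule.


V_w = V·((SG_c−1)/(SG_t−1)−1);  °P = 259 − 259/SG_t;  cells = rate·(V+V_w)·°P
V_w = 19.8·((1.071−1)/(1.046−1)−1) = 10.7609
V_final = 19.8 + 10.7609 = 30.5609
°P = 259 − 259/1.046 = 11.3901
cells = 0.79·30.5609·11.3901

274.9911 billion cells


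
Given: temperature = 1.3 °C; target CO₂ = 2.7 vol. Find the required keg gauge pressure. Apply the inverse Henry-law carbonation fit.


psi = vols/(0.01821 + 0.09011·e^(−0.04·T)) − 14.695
psi = 2.7/(0.01821 + 0.09011·e^(−0.04·1.3)) − 14.695

11.3281 psi
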